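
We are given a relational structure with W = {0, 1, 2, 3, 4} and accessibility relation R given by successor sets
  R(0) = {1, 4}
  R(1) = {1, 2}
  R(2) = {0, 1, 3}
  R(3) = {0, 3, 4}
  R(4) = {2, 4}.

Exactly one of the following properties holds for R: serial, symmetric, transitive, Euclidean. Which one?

Serial: yes — every world has a successor (e.g. 0 R 1).
Symmetric: no — 0 R 1 but not 1 R 0.
Transitive: no — 0 R 1 and 1 R 2, but not 0 R 2.
Euclidean: no — 0 R 1 and 0 R 4, but not 1 R 4.
Only serial holds.

serial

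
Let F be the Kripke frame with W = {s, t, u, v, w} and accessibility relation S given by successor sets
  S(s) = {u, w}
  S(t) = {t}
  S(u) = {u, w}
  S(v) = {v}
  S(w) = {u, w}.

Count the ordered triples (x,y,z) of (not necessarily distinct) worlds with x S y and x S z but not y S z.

0

S is Euclidean; there are no such tuples.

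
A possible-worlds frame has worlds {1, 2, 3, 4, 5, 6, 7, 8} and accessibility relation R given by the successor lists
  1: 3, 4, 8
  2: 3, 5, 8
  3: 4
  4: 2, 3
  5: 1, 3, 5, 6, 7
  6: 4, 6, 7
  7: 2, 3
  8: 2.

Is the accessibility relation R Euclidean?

No

Euclidean: no — 1 R 3 and 1 R 8, but not 3 R 8.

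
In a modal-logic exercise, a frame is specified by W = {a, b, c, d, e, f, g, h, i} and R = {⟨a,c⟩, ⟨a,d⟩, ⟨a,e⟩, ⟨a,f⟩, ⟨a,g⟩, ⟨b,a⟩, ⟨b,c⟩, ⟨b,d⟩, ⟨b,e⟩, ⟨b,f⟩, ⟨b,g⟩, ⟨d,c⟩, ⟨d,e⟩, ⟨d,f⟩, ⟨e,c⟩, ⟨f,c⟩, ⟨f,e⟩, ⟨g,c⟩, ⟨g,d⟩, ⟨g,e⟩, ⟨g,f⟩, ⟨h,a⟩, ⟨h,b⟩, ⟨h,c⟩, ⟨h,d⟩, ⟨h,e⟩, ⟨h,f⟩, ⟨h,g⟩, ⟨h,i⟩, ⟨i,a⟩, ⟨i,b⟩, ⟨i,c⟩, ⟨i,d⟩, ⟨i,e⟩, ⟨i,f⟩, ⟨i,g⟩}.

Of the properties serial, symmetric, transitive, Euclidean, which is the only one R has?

Serial: no — c has no R-successor.
Symmetric: no — a R c but not c R a.
Transitive: yes — every two-step R-path is closed by a direct edge.
Euclidean: no — a R c and a R d, but not c R d.
Only transitive holds.

transitive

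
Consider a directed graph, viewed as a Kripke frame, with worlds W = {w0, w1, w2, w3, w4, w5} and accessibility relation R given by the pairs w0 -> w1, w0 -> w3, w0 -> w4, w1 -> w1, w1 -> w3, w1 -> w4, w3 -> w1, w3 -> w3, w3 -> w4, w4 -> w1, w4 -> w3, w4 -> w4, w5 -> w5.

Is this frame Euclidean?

Euclidean: yes — any two successors of a common world are R-related.

Yes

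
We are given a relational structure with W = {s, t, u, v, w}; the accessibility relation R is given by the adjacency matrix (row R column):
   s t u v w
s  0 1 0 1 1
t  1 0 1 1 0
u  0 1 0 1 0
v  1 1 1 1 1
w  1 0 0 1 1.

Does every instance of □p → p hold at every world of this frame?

By correspondence theory, T is valid on a frame iff R is reflexive.
Reflexive: no — s is not related to itself.

No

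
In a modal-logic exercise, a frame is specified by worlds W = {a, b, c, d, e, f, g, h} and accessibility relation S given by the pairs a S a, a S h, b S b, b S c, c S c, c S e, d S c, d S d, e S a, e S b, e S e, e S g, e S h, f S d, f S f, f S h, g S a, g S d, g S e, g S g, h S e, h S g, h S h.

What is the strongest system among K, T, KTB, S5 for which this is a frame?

Reflexive (axiom T): yes — every world is S-related to itself.
Symmetric (axiom B): no — a S h but not h S a.
Euclidean (axiom 5): no — e S a and e S b, but not a S b.
So F validates K, T; KTB would additionally require S to be symmetric. The strongest is T.

T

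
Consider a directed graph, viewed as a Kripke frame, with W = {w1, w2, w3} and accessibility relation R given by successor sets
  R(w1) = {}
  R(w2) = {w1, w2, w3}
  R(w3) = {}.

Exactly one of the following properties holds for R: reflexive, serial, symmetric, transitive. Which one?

transitive

Reflexive: no — w1 is not related to itself.
Serial: no — w1 has no R-successor.
Symmetric: no — w2 R w1 but not w1 R w2.
Transitive: yes — every two-step R-path is closed by a direct edge.
Only transitive holds.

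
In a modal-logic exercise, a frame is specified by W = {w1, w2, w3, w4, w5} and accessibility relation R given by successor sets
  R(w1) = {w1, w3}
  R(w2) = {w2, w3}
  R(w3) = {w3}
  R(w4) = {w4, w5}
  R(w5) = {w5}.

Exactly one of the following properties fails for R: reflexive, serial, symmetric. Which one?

symmetric

Reflexive: yes — every world is R-related to itself.
Serial: yes — every world has a successor (e.g. w1 R w1).
Symmetric: no — w1 R w3 but not w3 R w1.
Only symmetric fails.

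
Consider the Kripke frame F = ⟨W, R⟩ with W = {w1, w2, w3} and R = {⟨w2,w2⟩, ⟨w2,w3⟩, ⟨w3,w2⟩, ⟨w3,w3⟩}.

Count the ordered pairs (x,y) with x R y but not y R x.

0

R is symmetric; there are no such tuples.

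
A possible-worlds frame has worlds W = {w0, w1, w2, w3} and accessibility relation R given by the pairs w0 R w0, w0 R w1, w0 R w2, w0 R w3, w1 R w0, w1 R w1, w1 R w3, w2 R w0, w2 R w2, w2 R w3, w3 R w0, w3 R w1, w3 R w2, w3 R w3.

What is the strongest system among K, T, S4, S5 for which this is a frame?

T

Reflexive (axiom T): yes — every world is R-related to itself.
Transitive (axiom 4): no — w1 R w0 and w0 R w2, but not w1 R w2.
Euclidean (axiom 5): no — w0 R w1 and w0 R w2, but not w1 R w2.
So F validates K, T; S4 would additionally require R to be transitive. The strongest is T.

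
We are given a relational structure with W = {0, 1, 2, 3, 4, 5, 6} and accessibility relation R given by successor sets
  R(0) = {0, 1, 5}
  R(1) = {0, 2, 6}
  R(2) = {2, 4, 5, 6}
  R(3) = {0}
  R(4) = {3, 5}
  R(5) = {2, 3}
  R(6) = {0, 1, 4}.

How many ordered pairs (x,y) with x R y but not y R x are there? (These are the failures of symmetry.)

10

Enumerating: (0,5), (1,2), (2,4), (2,6), (3,0), (4,3), (4,5), (5,3), (6,0), (6,4).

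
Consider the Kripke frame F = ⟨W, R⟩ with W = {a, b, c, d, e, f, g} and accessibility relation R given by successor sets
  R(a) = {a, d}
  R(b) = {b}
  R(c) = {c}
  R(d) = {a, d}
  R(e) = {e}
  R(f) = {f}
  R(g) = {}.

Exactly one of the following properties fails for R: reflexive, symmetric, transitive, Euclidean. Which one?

Reflexive: no — g is not related to itself.
Symmetric: yes — every pair in R has its reverse in R.
Transitive: yes — every two-step R-path is closed by a direct edge.
Euclidean: yes — any two successors of a common world are R-related.
Only reflexive fails.

reflexive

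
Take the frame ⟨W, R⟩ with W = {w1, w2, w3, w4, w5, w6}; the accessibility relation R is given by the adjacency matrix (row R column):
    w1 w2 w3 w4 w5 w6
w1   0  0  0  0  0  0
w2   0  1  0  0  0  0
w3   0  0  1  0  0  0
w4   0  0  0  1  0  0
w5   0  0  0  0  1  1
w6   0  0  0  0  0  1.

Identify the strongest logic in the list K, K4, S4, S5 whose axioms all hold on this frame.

K4

Transitive (axiom 4): yes — every two-step R-path is closed by a direct edge.
Reflexive (axiom T): no — w1 is not related to itself.
Euclidean (axiom 5): no — w5 R w6 and w5 R w5, but not w6 R w5.
So F validates K, K4; S4 would additionally require R to be reflexive. The strongest is K4.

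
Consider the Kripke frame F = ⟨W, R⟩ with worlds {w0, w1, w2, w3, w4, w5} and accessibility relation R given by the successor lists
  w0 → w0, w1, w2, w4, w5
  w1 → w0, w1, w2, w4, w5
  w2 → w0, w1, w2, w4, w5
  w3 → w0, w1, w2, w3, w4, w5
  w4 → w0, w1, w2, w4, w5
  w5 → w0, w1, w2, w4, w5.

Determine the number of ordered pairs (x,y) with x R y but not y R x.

5

Enumerating: (w3,w0), (w3,w1), (w3,w2), (w3,w4), (w3,w5).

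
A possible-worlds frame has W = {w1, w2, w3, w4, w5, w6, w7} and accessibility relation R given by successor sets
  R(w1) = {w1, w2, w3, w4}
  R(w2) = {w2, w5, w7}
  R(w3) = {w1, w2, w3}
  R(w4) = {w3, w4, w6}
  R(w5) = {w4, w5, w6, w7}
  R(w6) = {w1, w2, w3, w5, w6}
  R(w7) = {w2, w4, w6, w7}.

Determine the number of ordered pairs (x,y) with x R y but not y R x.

13

Enumerating: (w1,w2), (w1,w4), (w2,w5), (w3,w2), (w4,w3), (w4,w6), (w5,w4), (w5,w7), (w6,w1), (w6,w2), (w6,w3), (w7,w4), (w7,w6).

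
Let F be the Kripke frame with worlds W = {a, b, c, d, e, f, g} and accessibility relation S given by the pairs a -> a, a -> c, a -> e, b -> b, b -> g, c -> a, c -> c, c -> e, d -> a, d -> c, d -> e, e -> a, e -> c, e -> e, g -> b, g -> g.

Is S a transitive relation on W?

Transitive: yes — every two-step S-path is closed by a direct edge.

Yes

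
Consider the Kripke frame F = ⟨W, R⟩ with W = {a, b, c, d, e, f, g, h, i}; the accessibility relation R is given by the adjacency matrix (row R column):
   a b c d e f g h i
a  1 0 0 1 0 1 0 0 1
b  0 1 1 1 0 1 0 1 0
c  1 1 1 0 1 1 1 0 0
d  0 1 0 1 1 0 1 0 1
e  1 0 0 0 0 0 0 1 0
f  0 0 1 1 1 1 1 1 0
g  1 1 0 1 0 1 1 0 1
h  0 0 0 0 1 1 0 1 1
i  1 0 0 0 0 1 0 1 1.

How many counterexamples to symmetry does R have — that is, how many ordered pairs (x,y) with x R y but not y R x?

Enumerating: (a,d), (a,f), (b,f), (b,h), (c,a), (c,e), (c,g), (d,e), (d,i), (e,a), (f,d), (f,e), (g,a), (g,b), (g,i), (i,f).

16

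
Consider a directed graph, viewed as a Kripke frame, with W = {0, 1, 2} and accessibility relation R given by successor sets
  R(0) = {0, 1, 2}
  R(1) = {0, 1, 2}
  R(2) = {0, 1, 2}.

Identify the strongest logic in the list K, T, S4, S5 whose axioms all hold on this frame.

S5

Reflexive (axiom T): yes — every world is R-related to itself.
Transitive (axiom 4): yes — every two-step R-path is closed by a direct edge.
Euclidean (axiom 5): yes — any two successors of a common world are R-related.
So F validates K, T, S4, S5. The strongest is S5.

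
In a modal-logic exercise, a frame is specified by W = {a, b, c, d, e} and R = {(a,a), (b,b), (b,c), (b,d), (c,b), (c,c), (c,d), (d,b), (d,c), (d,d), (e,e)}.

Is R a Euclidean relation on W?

Euclidean: yes — any two successors of a common world are R-related.

Yes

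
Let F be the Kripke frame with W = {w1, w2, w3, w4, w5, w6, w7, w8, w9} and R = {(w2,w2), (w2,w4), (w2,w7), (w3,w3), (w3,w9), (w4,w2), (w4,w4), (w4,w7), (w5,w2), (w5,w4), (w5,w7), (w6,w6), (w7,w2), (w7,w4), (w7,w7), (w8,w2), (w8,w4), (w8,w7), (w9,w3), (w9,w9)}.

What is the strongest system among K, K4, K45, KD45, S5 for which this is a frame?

K45

Transitive (axiom 4): yes — every two-step R-path is closed by a direct edge.
Euclidean (axiom 5): yes — any two successors of a common world are R-related.
Serial (axiom D): no — w1 has no R-successor.
Reflexive (axiom T): no — w1 is not related to itself.
So F validates K, K4, K45; KD45 would additionally require R to be serial. The strongest is K45.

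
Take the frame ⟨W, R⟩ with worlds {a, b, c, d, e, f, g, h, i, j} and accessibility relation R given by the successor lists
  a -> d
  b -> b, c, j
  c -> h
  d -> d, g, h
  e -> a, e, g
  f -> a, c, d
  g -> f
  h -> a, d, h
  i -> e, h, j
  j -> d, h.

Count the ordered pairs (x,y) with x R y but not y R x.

17

Enumerating: (a,d), (b,c), (b,j), (c,h), (d,g), (e,a), (e,g), (f,a), (f,c), (f,d), (g,f), (h,a), (i,e), (i,h), (i,j), (j,d), (j,h).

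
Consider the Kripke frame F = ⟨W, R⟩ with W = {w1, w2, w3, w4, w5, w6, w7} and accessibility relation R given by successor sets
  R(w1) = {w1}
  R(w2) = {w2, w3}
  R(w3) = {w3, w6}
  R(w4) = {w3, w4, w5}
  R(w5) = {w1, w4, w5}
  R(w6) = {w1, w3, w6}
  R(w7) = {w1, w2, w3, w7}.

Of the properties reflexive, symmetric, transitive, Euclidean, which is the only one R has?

Reflexive: yes — every world is R-related to itself.
Symmetric: no — w2 R w3 but not w3 R w2.
Transitive: no — w2 R w3 and w3 R w6, but not w2 R w6.
Euclidean: no — w4 R w3 and w4 R w5, but not w3 R w5.
Only reflexive holds.

reflexive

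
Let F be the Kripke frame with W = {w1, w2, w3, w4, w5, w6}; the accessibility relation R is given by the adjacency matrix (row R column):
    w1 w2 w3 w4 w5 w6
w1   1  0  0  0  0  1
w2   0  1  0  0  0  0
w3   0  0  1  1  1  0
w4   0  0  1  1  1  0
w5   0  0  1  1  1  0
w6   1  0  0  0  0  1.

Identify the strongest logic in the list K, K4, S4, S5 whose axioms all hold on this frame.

Transitive (axiom 4): yes — every two-step R-path is closed by a direct edge.
Reflexive (axiom T): yes — every world is R-related to itself.
Euclidean (axiom 5): yes — any two successors of a common world are R-related.
So F validates K, K4, S4, S5. The strongest is S5.

S5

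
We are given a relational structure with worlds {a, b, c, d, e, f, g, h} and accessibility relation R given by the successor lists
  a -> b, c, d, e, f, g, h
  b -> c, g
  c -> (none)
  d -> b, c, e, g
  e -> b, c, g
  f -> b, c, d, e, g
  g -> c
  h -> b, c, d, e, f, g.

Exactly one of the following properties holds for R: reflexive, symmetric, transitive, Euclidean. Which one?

Reflexive: no — a is not related to itself.
Symmetric: no — a R b but not b R a.
Transitive: yes — every two-step R-path is closed by a direct edge.
Euclidean: no — a R b and a R d, but not b R d.
Only transitive holds.

transitive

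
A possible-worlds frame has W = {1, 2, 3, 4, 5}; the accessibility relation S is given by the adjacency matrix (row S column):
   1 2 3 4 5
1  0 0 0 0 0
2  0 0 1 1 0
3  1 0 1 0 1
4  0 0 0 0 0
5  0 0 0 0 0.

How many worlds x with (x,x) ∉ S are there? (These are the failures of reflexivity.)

4

Enumerating: 1, 2, 4, 5.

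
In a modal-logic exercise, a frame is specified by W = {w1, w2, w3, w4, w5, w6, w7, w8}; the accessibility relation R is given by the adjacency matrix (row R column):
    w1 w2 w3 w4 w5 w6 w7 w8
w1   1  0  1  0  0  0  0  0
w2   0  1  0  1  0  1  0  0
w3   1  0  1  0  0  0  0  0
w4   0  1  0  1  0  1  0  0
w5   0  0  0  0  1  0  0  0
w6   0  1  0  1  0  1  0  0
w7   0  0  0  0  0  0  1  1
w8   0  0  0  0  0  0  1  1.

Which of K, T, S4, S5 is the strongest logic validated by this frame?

S5

Reflexive (axiom T): yes — every world is R-related to itself.
Transitive (axiom 4): yes — every two-step R-path is closed by a direct edge.
Euclidean (axiom 5): yes — any two successors of a common world are R-related.
So F validates K, T, S4, S5. The strongest is S5.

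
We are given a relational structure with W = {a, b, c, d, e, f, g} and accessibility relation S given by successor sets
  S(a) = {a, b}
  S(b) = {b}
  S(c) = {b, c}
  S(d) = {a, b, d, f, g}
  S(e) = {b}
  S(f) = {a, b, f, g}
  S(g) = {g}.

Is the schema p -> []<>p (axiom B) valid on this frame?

Axiom B corresponds to the accessibility relation being symmetric.
Symmetric: no — a S b but not b S a.

No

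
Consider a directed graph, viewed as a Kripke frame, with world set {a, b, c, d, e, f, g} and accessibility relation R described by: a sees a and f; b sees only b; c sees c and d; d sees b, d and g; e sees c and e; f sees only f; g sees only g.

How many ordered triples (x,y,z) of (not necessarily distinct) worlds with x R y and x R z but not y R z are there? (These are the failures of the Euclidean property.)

7

Enumerating: (a,f,a), (c,d,c), (d,b,d), (d,b,g), (d,g,b), (d,g,d), (e,c,e).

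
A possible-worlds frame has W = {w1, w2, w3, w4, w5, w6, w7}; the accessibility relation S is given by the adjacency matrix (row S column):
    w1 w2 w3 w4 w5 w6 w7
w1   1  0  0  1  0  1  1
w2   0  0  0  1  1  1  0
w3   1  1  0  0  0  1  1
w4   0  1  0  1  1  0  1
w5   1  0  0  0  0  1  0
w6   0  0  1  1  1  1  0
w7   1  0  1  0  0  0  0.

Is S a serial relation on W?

Serial: yes — every world has a successor (e.g. w1 S w1).

Yes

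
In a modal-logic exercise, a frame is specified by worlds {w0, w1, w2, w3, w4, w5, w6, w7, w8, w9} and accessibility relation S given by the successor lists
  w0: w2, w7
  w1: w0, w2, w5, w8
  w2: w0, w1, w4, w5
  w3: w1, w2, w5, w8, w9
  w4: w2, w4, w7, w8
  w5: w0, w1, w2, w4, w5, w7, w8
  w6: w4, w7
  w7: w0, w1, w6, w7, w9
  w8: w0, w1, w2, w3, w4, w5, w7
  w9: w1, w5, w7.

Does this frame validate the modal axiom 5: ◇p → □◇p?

The schema 5 characterises exactly the Euclidean frames.
Euclidean: no — w0 S w2 and w0 S w7, but not w2 S w7.

No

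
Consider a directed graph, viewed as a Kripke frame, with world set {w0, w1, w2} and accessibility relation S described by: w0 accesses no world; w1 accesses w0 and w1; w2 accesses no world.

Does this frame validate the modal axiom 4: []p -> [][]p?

Yes

By correspondence theory, 4 is valid on a frame iff S is transitive.
Transitive: yes — every two-step S-path is closed by a direct edge.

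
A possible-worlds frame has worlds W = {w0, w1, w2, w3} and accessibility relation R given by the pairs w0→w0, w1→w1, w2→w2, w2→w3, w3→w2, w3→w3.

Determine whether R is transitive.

Transitive: yes — every two-step R-path is closed by a direct edge.

Yes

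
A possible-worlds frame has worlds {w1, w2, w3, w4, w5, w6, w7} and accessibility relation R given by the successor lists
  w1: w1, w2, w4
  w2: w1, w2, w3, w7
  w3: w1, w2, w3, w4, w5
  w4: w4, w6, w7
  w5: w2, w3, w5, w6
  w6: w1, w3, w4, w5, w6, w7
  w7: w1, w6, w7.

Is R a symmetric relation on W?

Symmetric: no — w1 R w4 but not w4 R w1.

No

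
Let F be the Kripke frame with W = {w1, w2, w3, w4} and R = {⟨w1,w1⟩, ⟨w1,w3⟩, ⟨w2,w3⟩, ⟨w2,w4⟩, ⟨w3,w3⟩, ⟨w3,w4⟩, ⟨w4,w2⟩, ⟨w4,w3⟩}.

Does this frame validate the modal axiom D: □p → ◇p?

Yes

By correspondence theory, D is valid on a frame iff R is serial.
Serial: yes — every world has a successor (e.g. w1 R w1).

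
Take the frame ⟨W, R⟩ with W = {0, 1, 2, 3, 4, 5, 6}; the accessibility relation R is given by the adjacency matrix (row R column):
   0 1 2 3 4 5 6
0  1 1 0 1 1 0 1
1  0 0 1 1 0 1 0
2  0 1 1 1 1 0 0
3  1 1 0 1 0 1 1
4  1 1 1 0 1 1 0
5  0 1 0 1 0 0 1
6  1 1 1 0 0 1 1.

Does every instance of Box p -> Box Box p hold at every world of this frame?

Axiom 4 corresponds to the accessibility relation being transitive.
Transitive: no — 0 R 1 and 1 R 2, but not 0 R 2.

No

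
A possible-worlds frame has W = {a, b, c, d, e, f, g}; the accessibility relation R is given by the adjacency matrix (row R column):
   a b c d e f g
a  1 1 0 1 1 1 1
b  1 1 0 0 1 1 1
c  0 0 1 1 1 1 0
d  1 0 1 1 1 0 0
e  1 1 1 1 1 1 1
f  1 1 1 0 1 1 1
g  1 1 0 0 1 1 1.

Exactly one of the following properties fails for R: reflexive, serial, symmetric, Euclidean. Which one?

Reflexive: yes — every world is R-related to itself.
Serial: yes — every world has a successor (e.g. a R a).
Symmetric: yes — every pair in R has its reverse in R.
Euclidean: no — a R b and a R d, but not b R d.
Only Euclidean fails.

Euclidean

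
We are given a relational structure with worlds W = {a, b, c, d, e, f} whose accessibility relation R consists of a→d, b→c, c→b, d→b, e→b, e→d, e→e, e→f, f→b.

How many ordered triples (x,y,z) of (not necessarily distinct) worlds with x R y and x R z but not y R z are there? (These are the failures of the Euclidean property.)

15

Enumerating: (a,d,d), (b,c,c), (c,b,b), (d,b,b), (e,b,b), (e,b,d), (e,b,e), (e,b,f), (e,d,d), (e,d,e), (e,d,f), (e,f,d), (e,f,e), (e,f,f), (f,b,b).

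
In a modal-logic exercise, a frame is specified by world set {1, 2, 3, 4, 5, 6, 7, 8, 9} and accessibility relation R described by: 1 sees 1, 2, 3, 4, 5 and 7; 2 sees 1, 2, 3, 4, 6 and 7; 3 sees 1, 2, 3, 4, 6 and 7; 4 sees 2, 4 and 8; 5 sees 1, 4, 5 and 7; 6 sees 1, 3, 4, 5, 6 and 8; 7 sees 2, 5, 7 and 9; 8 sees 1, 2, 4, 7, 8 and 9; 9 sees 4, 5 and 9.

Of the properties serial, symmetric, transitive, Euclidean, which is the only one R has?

Serial: yes — every world has a successor (e.g. 1 R 1).
Symmetric: no — 1 R 4 but not 4 R 1.
Transitive: no — 1 R 2 and 2 R 6, but not 1 R 6.
Euclidean: no — 1 R 2 and 1 R 5, but not 2 R 5.
Only serial holds.

serial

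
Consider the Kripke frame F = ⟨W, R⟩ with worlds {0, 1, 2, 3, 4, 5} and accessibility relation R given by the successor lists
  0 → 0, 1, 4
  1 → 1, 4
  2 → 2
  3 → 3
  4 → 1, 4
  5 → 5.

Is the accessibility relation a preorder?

Reflexive: yes — every world is R-related to itself.
Transitive: yes — every two-step R-path is closed by a direct edge.
So R is a preorder.

Yes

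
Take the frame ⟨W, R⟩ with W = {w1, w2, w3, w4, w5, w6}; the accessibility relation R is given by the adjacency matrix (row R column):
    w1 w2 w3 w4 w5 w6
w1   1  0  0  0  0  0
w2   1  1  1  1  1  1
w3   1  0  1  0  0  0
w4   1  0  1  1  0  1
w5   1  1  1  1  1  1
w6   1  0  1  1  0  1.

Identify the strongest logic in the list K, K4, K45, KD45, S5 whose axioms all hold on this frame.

Transitive (axiom 4): yes — every two-step R-path is closed by a direct edge.
Euclidean (axiom 5): no — w2 R w1 and w2 R w3, but not w1 R w3.
Serial (axiom D): yes — every world has a successor (e.g. w1 R w1).
Reflexive (axiom T): yes — every world is R-related to itself.
So F validates K, K4; K45 would additionally require R to be Euclidean. The strongest is K4.

K4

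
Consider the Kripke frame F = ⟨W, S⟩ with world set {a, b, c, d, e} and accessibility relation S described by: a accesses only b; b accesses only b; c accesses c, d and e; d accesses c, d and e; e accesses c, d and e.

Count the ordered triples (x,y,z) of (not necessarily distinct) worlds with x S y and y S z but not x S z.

0

S is transitive; there are no such tuples.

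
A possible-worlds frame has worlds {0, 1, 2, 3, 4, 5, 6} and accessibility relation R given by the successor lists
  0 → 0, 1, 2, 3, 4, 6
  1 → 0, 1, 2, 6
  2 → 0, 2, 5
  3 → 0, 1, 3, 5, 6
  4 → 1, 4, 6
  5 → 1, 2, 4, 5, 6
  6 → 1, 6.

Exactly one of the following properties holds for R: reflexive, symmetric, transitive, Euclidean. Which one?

reflexive

Reflexive: yes — every world is R-related to itself.
Symmetric: no — 0 R 4 but not 4 R 0.
Transitive: no — 0 R 2 and 2 R 5, but not 0 R 5.
Euclidean: no — 0 R 1 and 0 R 3, but not 1 R 3.
Only reflexive holds.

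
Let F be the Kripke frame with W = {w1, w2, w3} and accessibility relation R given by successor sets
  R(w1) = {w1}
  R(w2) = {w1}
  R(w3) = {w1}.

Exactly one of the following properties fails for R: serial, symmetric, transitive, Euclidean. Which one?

Serial: yes — every world has a successor (e.g. w1 R w1).
Symmetric: no — w2 R w1 but not w1 R w2.
Transitive: yes — every two-step R-path is closed by a direct edge.
Euclidean: yes — any two successors of a common world are R-related.
Only symmetric fails.

symmetric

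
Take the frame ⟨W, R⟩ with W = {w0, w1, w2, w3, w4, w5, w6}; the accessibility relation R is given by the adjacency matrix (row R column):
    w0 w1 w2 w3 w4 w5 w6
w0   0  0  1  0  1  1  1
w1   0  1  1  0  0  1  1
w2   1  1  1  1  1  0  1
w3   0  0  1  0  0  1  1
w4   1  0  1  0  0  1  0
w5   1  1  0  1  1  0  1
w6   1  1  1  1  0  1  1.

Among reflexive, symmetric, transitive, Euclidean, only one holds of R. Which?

Reflexive: no — w0 is not related to itself.
Symmetric: yes — every pair in R has its reverse in R.
Transitive: no — w0 R w2 and w2 R w1, but not w0 R w1.
Euclidean: no — w0 R w2 and w0 R w5, but not w2 R w5.
Only symmetric holds.

symmetric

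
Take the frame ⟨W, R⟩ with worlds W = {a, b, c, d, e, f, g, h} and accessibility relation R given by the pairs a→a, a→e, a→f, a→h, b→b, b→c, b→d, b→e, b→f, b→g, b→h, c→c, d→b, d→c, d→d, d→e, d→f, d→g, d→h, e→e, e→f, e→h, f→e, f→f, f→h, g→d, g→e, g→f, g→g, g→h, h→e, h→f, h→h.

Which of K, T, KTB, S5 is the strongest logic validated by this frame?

T

Reflexive (axiom T): yes — every world is R-related to itself.
Symmetric (axiom B): no — a R e but not e R a.
Euclidean (axiom 5): no — b R c and b R d, but not c R d.
So F validates K, T; KTB would additionally require R to be symmetric. The strongest is T.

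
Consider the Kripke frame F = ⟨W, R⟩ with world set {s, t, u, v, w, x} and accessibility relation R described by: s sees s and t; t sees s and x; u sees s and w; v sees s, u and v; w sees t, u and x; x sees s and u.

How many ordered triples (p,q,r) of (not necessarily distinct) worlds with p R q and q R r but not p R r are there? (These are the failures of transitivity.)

15

Enumerating: (s,t,x), (t,s,t), (t,x,u), (u,s,t), (u,w,t), (u,w,u), (u,w,x), (v,s,t), (v,u,w), (w,t,s), (w,u,s), (w,u,w), (w,x,s), (x,s,t), (x,u,w).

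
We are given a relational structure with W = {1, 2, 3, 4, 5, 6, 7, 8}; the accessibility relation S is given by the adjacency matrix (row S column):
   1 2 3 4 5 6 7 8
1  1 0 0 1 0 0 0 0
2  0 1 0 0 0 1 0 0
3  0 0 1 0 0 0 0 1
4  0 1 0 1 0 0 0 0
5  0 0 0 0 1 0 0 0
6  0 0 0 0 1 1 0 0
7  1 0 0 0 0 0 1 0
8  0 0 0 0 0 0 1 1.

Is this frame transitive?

No

Transitive: no — 1 S 4 and 4 S 2, but not 1 S 2.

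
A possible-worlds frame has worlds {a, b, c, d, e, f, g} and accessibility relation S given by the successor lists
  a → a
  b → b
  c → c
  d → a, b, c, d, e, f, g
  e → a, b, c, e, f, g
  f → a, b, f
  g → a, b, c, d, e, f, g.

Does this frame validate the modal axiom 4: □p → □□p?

No

The schema 4 characterises exactly the transitive frames.
Transitive: no — e S g and g S d, but not e S d.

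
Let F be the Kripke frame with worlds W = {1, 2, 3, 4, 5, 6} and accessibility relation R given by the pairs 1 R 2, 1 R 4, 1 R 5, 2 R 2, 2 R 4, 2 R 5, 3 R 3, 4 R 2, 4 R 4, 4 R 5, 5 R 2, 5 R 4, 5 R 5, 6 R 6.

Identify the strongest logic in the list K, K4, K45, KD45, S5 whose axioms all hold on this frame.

KD45

Transitive (axiom 4): yes — every two-step R-path is closed by a direct edge.
Euclidean (axiom 5): yes — any two successors of a common world are R-related.
Serial (axiom D): yes — every world has a successor (e.g. 1 R 2).
Reflexive (axiom T): no — 1 is not related to itself.
So F validates K, K4, K45, KD45; S5 would additionally require R to be reflexive. The strongest is KD45.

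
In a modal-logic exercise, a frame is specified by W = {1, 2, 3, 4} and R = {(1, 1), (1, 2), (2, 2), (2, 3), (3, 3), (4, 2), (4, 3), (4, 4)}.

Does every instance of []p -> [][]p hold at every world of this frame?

The schema 4 characterises exactly the transitive frames.
Transitive: no — 1 R 2 and 2 R 3, but not 1 R 3.

No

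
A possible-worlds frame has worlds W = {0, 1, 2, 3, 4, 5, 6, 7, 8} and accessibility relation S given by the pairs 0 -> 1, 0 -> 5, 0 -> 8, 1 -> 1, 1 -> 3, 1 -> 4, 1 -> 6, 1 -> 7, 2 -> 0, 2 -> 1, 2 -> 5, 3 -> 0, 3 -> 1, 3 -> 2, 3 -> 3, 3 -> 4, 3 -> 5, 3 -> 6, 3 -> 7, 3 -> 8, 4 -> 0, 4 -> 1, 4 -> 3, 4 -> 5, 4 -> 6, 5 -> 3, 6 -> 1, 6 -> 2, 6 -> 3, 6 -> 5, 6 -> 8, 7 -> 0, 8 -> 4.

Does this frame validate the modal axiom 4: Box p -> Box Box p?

By correspondence theory, 4 is valid on a frame iff S is transitive.
Transitive: no — 0 S 1 and 1 S 3, but not 0 S 3.

No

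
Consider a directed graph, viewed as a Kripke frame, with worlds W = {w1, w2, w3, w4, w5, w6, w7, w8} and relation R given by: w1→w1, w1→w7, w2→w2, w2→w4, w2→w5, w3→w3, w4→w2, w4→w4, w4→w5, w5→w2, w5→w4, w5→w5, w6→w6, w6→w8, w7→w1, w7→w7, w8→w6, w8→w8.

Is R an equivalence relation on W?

Reflexive: yes — every world is R-related to itself.
Symmetric: yes — every pair in R has its reverse in R.
Transitive: yes — every two-step R-path is closed by a direct edge.
So R is an equivalence relation.

Yes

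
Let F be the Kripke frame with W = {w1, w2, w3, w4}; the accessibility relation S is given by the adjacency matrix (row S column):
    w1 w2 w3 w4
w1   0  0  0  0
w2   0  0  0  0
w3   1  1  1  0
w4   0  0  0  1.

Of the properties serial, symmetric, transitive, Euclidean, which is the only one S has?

Serial: no — w1 has no S-successor.
Symmetric: no — w3 S w1 but not w1 S w3.
Transitive: yes — every two-step S-path is closed by a direct edge.
Euclidean: no — w3 S w1 and w3 S w2, but not w1 S w2.
Only transitive holds.

transitive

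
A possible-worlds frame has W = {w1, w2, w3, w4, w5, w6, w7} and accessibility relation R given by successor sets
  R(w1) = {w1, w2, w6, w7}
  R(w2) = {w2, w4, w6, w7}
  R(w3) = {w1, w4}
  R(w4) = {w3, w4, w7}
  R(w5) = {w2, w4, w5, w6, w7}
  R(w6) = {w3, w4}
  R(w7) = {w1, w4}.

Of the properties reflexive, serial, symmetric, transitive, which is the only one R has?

serial

Reflexive: no — w3 is not related to itself.
Serial: yes — every world has a successor (e.g. w1 R w1).
Symmetric: no — w1 R w2 but not w2 R w1.
Transitive: no — w1 R w2 and w2 R w4, but not w1 R w4.
Only serial holds.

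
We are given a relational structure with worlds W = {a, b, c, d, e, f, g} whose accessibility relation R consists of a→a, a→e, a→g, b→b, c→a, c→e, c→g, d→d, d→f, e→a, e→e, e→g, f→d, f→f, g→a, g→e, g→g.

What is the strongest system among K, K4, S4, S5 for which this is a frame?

Transitive (axiom 4): yes — every two-step R-path is closed by a direct edge.
Reflexive (axiom T): no — c is not related to itself.
Euclidean (axiom 5): yes — any two successors of a common world are R-related.
So F validates K, K4; S4 would additionally require R to be reflexive. The strongest is K4.

K4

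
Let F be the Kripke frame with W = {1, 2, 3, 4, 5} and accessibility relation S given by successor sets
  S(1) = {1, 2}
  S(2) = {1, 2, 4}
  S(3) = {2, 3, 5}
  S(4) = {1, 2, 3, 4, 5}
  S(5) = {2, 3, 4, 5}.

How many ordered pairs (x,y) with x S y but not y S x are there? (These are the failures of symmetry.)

4

Enumerating: (3,2), (4,1), (4,3), (5,2).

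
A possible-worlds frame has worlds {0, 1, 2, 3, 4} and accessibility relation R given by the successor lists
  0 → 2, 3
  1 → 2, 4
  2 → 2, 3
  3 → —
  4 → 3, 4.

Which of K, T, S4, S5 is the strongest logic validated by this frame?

K

Reflexive (axiom T): no — 0 is not related to itself.
Transitive (axiom 4): no — 1 R 2 and 2 R 3, but not 1 R 3.
Euclidean (axiom 5): no — 0 R 3 and 0 R 2, but not 3 R 2.
So F validates K; T would additionally require R to be reflexive. The strongest is K.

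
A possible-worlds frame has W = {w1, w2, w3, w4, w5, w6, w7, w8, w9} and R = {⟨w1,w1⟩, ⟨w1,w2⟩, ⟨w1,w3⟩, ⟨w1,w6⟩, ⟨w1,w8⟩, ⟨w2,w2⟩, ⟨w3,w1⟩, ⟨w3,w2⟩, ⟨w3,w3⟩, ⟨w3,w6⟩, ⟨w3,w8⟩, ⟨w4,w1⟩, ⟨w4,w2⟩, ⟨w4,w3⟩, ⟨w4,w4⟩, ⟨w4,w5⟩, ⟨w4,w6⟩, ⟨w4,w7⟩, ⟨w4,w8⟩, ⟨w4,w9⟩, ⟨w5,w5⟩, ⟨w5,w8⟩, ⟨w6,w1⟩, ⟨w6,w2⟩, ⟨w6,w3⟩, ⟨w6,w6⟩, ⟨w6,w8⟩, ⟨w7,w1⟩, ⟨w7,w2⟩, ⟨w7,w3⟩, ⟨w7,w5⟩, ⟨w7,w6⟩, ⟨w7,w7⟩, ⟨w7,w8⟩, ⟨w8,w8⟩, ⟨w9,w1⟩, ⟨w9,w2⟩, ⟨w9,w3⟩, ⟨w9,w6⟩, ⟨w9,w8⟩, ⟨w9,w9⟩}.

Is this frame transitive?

Transitive: yes — every two-step R-path is closed by a direct edge.

Yes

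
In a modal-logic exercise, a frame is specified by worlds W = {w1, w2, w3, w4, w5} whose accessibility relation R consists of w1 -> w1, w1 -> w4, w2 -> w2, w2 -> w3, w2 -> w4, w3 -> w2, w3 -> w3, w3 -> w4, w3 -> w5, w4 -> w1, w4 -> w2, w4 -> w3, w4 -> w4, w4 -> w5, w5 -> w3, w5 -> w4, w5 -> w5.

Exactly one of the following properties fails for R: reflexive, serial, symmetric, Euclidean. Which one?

Euclidean

Reflexive: yes — every world is R-related to itself.
Serial: yes — every world has a successor (e.g. w1 R w1).
Symmetric: yes — every pair in R has its reverse in R.
Euclidean: no — w3 R w2 and w3 R w5, but not w2 R w5.
Only Euclidean fails.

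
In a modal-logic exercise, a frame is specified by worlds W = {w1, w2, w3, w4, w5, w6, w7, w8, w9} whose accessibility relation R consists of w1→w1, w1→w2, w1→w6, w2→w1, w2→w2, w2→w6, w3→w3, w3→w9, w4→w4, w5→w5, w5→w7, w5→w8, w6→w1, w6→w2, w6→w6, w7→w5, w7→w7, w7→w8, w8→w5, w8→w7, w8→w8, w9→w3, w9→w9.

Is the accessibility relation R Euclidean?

Euclidean: yes — any two successors of a common world are R-related.

Yes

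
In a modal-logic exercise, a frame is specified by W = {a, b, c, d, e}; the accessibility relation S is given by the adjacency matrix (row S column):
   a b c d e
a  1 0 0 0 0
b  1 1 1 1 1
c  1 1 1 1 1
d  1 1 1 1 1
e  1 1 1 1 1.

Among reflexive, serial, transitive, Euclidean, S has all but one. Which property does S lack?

Euclidean

Reflexive: yes — every world is S-related to itself.
Serial: yes — every world has a successor (e.g. a S a).
Transitive: yes — every two-step S-path is closed by a direct edge.
Euclidean: no — b S a and b S c, but not a S c.
Only Euclidean fails.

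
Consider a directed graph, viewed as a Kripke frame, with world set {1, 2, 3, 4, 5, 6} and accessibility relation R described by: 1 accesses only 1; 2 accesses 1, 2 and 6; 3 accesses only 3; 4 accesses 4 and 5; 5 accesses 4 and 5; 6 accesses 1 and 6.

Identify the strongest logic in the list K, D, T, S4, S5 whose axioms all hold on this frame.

S4

Serial (axiom D): yes — every world has a successor (e.g. 1 R 1).
Reflexive (axiom T): yes — every world is R-related to itself.
Transitive (axiom 4): yes — every two-step R-path is closed by a direct edge.
Euclidean (axiom 5): no — 2 R 1 and 2 R 6, but not 1 R 6.
So F validates K, D, T, S4; S5 would additionally require R to be Euclidean. The strongest is S4.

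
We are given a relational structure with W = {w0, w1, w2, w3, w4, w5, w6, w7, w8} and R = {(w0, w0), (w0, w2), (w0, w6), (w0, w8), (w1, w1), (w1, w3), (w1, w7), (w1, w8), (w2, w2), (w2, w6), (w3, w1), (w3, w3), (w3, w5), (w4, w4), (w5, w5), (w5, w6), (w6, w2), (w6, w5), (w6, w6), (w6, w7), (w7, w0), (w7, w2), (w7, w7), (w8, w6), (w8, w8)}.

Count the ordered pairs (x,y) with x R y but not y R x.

10

Enumerating: (w0,w2), (w0,w6), (w0,w8), (w1,w7), (w1,w8), (w3,w5), (w6,w7), (w7,w0), (w7,w2), (w8,w6).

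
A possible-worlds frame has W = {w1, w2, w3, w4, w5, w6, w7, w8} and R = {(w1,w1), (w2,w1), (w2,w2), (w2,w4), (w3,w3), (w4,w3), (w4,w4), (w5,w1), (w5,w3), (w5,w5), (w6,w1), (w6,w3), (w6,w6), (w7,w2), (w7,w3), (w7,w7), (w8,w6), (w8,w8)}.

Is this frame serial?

Serial: yes — every world has a successor (e.g. w1 R w1).

Yes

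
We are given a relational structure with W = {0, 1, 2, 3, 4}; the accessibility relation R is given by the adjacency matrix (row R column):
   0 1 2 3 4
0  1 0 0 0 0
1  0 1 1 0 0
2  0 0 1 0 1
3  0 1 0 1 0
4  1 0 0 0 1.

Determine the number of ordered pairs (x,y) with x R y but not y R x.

Enumerating: (1,2), (2,4), (3,1), (4,0).

4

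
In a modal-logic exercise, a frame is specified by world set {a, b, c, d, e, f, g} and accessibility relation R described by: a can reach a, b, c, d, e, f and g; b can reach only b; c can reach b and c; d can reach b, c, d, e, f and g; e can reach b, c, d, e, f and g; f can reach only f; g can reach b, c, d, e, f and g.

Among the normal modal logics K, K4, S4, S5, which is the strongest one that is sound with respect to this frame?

Transitive (axiom 4): yes — every two-step R-path is closed by a direct edge.
Reflexive (axiom T): yes — every world is R-related to itself.
Euclidean (axiom 5): no — a R b and a R c, but not b R c.
So F validates K, K4, S4; S5 would additionally require R to be Euclidean. The strongest is S4.

S4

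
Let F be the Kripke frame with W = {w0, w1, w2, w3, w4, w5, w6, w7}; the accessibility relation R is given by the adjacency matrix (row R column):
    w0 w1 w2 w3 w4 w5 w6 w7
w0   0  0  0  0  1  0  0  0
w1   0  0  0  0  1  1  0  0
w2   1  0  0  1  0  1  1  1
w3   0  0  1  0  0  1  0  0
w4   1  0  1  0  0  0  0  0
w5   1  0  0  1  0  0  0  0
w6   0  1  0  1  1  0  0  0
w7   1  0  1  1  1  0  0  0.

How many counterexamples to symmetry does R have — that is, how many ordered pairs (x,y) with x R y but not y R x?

13

Enumerating: (w1,w4), (w1,w5), (w2,w0), (w2,w5), (w2,w6), (w4,w2), (w5,w0), (w6,w1), (w6,w3), (w6,w4), (w7,w0), (w7,w3), (w7,w4).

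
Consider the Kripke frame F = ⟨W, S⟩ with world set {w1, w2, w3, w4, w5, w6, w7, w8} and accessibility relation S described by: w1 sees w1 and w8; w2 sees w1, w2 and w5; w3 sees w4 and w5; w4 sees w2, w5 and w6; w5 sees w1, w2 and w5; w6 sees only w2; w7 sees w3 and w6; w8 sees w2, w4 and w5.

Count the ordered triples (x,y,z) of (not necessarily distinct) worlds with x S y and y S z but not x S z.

Enumerating: (w1,w8,w2), (w1,w8,w4), (w1,w8,w5), (w2,w1,w8), (w3,w4,w2), (w3,w4,w6), (w3,w5,w1), (w3,w5,w2), (w4,w2,w1), (w4,w5,w1), (w5,w1,w8), (w6,w2,w1), … and 7 more.
Total: 19.

19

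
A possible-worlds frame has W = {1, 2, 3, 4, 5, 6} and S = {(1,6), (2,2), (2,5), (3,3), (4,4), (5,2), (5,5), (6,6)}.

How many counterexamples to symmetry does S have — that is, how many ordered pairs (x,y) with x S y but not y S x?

Enumerating: (1,6).

1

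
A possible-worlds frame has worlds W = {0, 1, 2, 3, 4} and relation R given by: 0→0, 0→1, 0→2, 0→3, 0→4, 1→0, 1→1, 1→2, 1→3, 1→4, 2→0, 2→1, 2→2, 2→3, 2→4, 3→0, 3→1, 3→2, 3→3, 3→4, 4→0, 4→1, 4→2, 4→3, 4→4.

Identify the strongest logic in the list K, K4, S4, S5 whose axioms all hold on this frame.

Transitive (axiom 4): yes — every two-step R-path is closed by a direct edge.
Reflexive (axiom T): yes — every world is R-related to itself.
Euclidean (axiom 5): yes — any two successors of a common world are R-related.
So F validates K, K4, S4, S5. The strongest is S5.

S5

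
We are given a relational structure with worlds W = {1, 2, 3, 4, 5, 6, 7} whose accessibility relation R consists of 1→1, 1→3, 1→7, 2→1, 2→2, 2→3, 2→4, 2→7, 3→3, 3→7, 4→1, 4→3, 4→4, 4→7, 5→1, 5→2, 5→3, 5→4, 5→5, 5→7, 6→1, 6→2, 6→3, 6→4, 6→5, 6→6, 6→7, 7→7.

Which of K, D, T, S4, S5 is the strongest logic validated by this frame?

S4

Serial (axiom D): yes — every world has a successor (e.g. 1 R 1).
Reflexive (axiom T): yes — every world is R-related to itself.
Transitive (axiom 4): yes — every two-step R-path is closed by a direct edge.
Euclidean (axiom 5): no — 1 R 7 and 1 R 3, but not 7 R 3.
So F validates K, D, T, S4; S5 would additionally require R to be Euclidean. The strongest is S4.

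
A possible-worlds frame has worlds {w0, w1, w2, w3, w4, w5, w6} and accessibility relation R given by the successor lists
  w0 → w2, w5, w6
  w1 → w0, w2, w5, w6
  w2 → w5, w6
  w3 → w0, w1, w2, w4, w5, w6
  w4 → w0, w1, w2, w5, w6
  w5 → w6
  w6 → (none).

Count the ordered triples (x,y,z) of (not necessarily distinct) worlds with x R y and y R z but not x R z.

0

R is transitive; there are no such tuples.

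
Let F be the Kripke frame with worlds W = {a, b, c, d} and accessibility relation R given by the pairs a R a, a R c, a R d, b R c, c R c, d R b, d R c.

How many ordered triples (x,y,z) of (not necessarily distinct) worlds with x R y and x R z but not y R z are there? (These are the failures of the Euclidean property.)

Enumerating: (a,c,a), (a,c,d), (a,d,a), (a,d,d), (d,b,b), (d,c,b).

6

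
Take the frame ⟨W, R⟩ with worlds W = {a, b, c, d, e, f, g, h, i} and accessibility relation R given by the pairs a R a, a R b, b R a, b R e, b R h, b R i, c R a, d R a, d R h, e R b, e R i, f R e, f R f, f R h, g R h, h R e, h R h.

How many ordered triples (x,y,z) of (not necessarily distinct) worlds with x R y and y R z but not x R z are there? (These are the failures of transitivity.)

16

Enumerating: (a,b,e), (a,b,h), (a,b,i), (b,a,b), (b,e,b), (c,a,b), (d,a,b), (d,h,e), (e,b,a), (e,b,e), (e,b,h), (f,e,b), (f,e,i), (g,h,e), (h,e,b), (h,e,i).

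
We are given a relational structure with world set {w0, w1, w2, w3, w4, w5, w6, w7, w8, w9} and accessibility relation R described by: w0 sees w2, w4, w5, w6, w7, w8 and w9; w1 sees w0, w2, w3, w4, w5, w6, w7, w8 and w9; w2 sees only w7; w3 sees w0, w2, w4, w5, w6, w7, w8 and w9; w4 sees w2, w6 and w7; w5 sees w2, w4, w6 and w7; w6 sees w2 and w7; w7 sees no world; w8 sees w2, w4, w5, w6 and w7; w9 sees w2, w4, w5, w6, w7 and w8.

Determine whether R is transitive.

Transitive: yes — every two-step R-path is closed by a direct edge.

Yes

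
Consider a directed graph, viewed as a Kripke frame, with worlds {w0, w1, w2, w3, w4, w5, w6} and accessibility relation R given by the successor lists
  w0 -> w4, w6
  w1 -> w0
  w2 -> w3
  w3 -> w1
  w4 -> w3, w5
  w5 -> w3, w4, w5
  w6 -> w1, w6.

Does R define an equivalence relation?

Reflexive: no — w0 is not related to itself.
Symmetric: no — w0 R w4 but not w4 R w0.
Transitive: no — w0 R w4 and w4 R w3, but not w0 R w3.
So R is not an equivalence relation.

No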